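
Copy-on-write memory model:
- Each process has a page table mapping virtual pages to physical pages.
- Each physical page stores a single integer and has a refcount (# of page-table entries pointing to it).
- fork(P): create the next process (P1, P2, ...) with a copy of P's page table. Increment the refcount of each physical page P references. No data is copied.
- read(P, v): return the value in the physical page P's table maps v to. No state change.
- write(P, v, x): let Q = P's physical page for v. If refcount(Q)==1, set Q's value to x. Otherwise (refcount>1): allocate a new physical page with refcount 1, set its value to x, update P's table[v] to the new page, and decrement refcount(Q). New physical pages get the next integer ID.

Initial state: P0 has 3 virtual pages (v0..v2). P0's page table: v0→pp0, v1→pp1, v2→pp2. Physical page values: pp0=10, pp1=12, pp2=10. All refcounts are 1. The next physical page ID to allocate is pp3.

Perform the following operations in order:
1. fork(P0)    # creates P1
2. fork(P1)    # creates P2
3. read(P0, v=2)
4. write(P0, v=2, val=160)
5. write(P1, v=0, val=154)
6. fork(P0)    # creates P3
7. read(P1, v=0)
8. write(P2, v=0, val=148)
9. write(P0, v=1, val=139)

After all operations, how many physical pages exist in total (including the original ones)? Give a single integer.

Answer: 7

Derivation:
Op 1: fork(P0) -> P1. 3 ppages; refcounts: pp0:2 pp1:2 pp2:2
Op 2: fork(P1) -> P2. 3 ppages; refcounts: pp0:3 pp1:3 pp2:3
Op 3: read(P0, v2) -> 10. No state change.
Op 4: write(P0, v2, 160). refcount(pp2)=3>1 -> COPY to pp3. 4 ppages; refcounts: pp0:3 pp1:3 pp2:2 pp3:1
Op 5: write(P1, v0, 154). refcount(pp0)=3>1 -> COPY to pp4. 5 ppages; refcounts: pp0:2 pp1:3 pp2:2 pp3:1 pp4:1
Op 6: fork(P0) -> P3. 5 ppages; refcounts: pp0:3 pp1:4 pp2:2 pp3:2 pp4:1
Op 7: read(P1, v0) -> 154. No state change.
Op 8: write(P2, v0, 148). refcount(pp0)=3>1 -> COPY to pp5. 6 ppages; refcounts: pp0:2 pp1:4 pp2:2 pp3:2 pp4:1 pp5:1
Op 9: write(P0, v1, 139). refcount(pp1)=4>1 -> COPY to pp6. 7 ppages; refcounts: pp0:2 pp1:3 pp2:2 pp3:2 pp4:1 pp5:1 pp6:1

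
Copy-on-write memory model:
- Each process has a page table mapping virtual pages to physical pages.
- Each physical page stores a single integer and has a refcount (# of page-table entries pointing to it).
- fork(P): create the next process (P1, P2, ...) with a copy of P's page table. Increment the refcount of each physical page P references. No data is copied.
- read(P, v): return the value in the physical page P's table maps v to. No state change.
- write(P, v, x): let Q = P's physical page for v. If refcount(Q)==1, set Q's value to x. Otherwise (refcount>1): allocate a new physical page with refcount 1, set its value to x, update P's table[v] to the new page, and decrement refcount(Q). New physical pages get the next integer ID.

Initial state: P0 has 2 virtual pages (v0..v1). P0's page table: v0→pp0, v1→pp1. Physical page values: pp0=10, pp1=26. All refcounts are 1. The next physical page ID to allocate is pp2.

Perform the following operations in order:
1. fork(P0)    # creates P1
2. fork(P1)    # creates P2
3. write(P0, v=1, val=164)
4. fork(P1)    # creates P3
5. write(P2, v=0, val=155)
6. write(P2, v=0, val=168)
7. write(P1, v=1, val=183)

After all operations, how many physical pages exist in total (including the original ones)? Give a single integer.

Answer: 5

Derivation:
Op 1: fork(P0) -> P1. 2 ppages; refcounts: pp0:2 pp1:2
Op 2: fork(P1) -> P2. 2 ppages; refcounts: pp0:3 pp1:3
Op 3: write(P0, v1, 164). refcount(pp1)=3>1 -> COPY to pp2. 3 ppages; refcounts: pp0:3 pp1:2 pp2:1
Op 4: fork(P1) -> P3. 3 ppages; refcounts: pp0:4 pp1:3 pp2:1
Op 5: write(P2, v0, 155). refcount(pp0)=4>1 -> COPY to pp3. 4 ppages; refcounts: pp0:3 pp1:3 pp2:1 pp3:1
Op 6: write(P2, v0, 168). refcount(pp3)=1 -> write in place. 4 ppages; refcounts: pp0:3 pp1:3 pp2:1 pp3:1
Op 7: write(P1, v1, 183). refcount(pp1)=3>1 -> COPY to pp4. 5 ppages; refcounts: pp0:3 pp1:2 pp2:1 pp3:1 pp4:1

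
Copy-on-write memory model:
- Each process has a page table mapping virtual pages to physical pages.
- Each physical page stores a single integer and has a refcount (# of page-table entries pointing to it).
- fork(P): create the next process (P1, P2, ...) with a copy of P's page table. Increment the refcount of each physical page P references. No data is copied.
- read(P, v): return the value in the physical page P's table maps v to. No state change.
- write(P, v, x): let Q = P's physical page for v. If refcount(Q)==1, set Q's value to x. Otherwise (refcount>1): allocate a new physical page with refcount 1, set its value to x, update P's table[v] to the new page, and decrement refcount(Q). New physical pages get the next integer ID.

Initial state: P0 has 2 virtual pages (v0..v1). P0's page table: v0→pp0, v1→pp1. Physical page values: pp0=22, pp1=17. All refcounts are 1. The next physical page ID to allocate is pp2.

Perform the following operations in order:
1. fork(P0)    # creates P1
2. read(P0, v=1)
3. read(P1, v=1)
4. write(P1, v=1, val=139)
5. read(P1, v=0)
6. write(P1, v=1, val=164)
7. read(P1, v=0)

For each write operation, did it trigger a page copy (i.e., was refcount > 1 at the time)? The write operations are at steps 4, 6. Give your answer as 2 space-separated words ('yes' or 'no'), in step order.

Op 1: fork(P0) -> P1. 2 ppages; refcounts: pp0:2 pp1:2
Op 2: read(P0, v1) -> 17. No state change.
Op 3: read(P1, v1) -> 17. No state change.
Op 4: write(P1, v1, 139). refcount(pp1)=2>1 -> COPY to pp2. 3 ppages; refcounts: pp0:2 pp1:1 pp2:1
Op 5: read(P1, v0) -> 22. No state change.
Op 6: write(P1, v1, 164). refcount(pp2)=1 -> write in place. 3 ppages; refcounts: pp0:2 pp1:1 pp2:1
Op 7: read(P1, v0) -> 22. No state change.

yes no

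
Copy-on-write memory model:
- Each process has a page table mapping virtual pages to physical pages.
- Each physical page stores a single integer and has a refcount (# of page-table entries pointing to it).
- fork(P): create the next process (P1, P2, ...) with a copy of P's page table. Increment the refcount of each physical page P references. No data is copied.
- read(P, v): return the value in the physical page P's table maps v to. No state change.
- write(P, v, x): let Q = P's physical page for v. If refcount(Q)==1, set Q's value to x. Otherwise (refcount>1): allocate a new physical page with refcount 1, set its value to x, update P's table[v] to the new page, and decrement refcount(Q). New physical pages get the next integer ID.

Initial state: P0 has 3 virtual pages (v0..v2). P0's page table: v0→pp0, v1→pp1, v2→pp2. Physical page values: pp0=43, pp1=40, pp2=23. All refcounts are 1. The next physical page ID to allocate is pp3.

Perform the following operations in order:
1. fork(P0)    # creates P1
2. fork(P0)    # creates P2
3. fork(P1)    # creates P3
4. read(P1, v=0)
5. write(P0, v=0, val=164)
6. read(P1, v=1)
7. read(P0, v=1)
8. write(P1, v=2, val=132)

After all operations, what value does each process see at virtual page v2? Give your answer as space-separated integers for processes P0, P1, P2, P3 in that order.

Op 1: fork(P0) -> P1. 3 ppages; refcounts: pp0:2 pp1:2 pp2:2
Op 2: fork(P0) -> P2. 3 ppages; refcounts: pp0:3 pp1:3 pp2:3
Op 3: fork(P1) -> P3. 3 ppages; refcounts: pp0:4 pp1:4 pp2:4
Op 4: read(P1, v0) -> 43. No state change.
Op 5: write(P0, v0, 164). refcount(pp0)=4>1 -> COPY to pp3. 4 ppages; refcounts: pp0:3 pp1:4 pp2:4 pp3:1
Op 6: read(P1, v1) -> 40. No state change.
Op 7: read(P0, v1) -> 40. No state change.
Op 8: write(P1, v2, 132). refcount(pp2)=4>1 -> COPY to pp4. 5 ppages; refcounts: pp0:3 pp1:4 pp2:3 pp3:1 pp4:1
P0: v2 -> pp2 = 23
P1: v2 -> pp4 = 132
P2: v2 -> pp2 = 23
P3: v2 -> pp2 = 23

Answer: 23 132 23 23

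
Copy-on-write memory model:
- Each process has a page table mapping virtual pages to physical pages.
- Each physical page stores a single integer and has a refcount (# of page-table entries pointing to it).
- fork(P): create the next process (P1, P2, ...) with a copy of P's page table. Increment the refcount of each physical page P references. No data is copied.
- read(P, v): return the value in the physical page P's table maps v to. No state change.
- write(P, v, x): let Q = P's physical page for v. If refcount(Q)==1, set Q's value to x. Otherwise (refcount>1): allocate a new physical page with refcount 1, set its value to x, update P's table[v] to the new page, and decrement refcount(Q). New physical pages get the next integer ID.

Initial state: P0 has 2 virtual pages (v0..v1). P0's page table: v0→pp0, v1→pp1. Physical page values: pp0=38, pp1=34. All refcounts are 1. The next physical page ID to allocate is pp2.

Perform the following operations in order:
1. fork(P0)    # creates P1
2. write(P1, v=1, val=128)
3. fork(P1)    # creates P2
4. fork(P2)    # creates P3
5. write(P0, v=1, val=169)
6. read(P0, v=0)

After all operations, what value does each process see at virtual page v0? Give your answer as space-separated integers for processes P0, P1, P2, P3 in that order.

Answer: 38 38 38 38

Derivation:
Op 1: fork(P0) -> P1. 2 ppages; refcounts: pp0:2 pp1:2
Op 2: write(P1, v1, 128). refcount(pp1)=2>1 -> COPY to pp2. 3 ppages; refcounts: pp0:2 pp1:1 pp2:1
Op 3: fork(P1) -> P2. 3 ppages; refcounts: pp0:3 pp1:1 pp2:2
Op 4: fork(P2) -> P3. 3 ppages; refcounts: pp0:4 pp1:1 pp2:3
Op 5: write(P0, v1, 169). refcount(pp1)=1 -> write in place. 3 ppages; refcounts: pp0:4 pp1:1 pp2:3
Op 6: read(P0, v0) -> 38. No state change.
P0: v0 -> pp0 = 38
P1: v0 -> pp0 = 38
P2: v0 -> pp0 = 38
P3: v0 -> pp0 = 38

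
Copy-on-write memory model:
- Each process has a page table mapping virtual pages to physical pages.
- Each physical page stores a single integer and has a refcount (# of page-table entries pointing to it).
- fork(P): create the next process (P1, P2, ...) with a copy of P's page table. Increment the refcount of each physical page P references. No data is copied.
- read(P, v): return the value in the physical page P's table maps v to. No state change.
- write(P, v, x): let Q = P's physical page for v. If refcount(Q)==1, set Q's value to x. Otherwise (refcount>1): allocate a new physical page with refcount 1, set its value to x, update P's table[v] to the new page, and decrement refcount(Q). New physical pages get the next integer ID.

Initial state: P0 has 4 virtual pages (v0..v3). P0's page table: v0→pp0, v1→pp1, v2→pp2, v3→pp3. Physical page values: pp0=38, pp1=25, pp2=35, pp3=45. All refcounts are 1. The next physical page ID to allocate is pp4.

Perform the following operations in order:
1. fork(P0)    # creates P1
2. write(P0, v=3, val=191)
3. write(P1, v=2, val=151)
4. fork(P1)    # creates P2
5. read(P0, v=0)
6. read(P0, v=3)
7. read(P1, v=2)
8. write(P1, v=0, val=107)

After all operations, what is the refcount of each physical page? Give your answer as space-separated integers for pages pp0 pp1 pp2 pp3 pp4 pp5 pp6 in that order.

Op 1: fork(P0) -> P1. 4 ppages; refcounts: pp0:2 pp1:2 pp2:2 pp3:2
Op 2: write(P0, v3, 191). refcount(pp3)=2>1 -> COPY to pp4. 5 ppages; refcounts: pp0:2 pp1:2 pp2:2 pp3:1 pp4:1
Op 3: write(P1, v2, 151). refcount(pp2)=2>1 -> COPY to pp5. 6 ppages; refcounts: pp0:2 pp1:2 pp2:1 pp3:1 pp4:1 pp5:1
Op 4: fork(P1) -> P2. 6 ppages; refcounts: pp0:3 pp1:3 pp2:1 pp3:2 pp4:1 pp5:2
Op 5: read(P0, v0) -> 38. No state change.
Op 6: read(P0, v3) -> 191. No state change.
Op 7: read(P1, v2) -> 151. No state change.
Op 8: write(P1, v0, 107). refcount(pp0)=3>1 -> COPY to pp6. 7 ppages; refcounts: pp0:2 pp1:3 pp2:1 pp3:2 pp4:1 pp5:2 pp6:1

Answer: 2 3 1 2 1 2 1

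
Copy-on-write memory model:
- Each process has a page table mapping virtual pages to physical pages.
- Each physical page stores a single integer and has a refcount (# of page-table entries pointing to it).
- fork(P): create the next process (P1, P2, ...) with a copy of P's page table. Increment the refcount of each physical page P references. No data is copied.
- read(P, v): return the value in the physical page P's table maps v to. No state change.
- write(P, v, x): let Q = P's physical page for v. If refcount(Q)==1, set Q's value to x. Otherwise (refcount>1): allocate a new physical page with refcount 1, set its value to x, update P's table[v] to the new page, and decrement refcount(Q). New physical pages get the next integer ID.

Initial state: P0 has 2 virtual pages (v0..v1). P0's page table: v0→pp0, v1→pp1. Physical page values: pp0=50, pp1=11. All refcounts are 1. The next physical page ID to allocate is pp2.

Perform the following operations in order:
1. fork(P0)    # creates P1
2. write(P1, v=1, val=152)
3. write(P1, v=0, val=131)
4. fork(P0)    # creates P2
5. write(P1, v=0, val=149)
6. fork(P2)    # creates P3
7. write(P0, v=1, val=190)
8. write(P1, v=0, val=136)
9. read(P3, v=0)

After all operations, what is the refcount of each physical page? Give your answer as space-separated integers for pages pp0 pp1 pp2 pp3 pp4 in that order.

Op 1: fork(P0) -> P1. 2 ppages; refcounts: pp0:2 pp1:2
Op 2: write(P1, v1, 152). refcount(pp1)=2>1 -> COPY to pp2. 3 ppages; refcounts: pp0:2 pp1:1 pp2:1
Op 3: write(P1, v0, 131). refcount(pp0)=2>1 -> COPY to pp3. 4 ppages; refcounts: pp0:1 pp1:1 pp2:1 pp3:1
Op 4: fork(P0) -> P2. 4 ppages; refcounts: pp0:2 pp1:2 pp2:1 pp3:1
Op 5: write(P1, v0, 149). refcount(pp3)=1 -> write in place. 4 ppages; refcounts: pp0:2 pp1:2 pp2:1 pp3:1
Op 6: fork(P2) -> P3. 4 ppages; refcounts: pp0:3 pp1:3 pp2:1 pp3:1
Op 7: write(P0, v1, 190). refcount(pp1)=3>1 -> COPY to pp4. 5 ppages; refcounts: pp0:3 pp1:2 pp2:1 pp3:1 pp4:1
Op 8: write(P1, v0, 136). refcount(pp3)=1 -> write in place. 5 ppages; refcounts: pp0:3 pp1:2 pp2:1 pp3:1 pp4:1
Op 9: read(P3, v0) -> 50. No state change.

Answer: 3 2 1 1 1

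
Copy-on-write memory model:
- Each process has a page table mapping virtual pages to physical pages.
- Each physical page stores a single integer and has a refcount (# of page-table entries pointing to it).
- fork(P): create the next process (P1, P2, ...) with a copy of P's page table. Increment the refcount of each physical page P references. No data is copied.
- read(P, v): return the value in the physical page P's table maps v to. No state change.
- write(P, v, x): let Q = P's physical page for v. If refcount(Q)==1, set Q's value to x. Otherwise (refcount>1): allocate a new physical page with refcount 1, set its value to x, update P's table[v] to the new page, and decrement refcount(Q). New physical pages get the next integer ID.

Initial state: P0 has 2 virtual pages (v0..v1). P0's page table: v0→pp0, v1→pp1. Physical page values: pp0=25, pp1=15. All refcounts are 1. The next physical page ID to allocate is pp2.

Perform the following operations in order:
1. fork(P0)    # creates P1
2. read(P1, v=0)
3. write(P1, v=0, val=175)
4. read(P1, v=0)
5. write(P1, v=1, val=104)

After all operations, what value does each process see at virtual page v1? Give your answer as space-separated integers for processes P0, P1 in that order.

Answer: 15 104

Derivation:
Op 1: fork(P0) -> P1. 2 ppages; refcounts: pp0:2 pp1:2
Op 2: read(P1, v0) -> 25. No state change.
Op 3: write(P1, v0, 175). refcount(pp0)=2>1 -> COPY to pp2. 3 ppages; refcounts: pp0:1 pp1:2 pp2:1
Op 4: read(P1, v0) -> 175. No state change.
Op 5: write(P1, v1, 104). refcount(pp1)=2>1 -> COPY to pp3. 4 ppages; refcounts: pp0:1 pp1:1 pp2:1 pp3:1
P0: v1 -> pp1 = 15
P1: v1 -> pp3 = 104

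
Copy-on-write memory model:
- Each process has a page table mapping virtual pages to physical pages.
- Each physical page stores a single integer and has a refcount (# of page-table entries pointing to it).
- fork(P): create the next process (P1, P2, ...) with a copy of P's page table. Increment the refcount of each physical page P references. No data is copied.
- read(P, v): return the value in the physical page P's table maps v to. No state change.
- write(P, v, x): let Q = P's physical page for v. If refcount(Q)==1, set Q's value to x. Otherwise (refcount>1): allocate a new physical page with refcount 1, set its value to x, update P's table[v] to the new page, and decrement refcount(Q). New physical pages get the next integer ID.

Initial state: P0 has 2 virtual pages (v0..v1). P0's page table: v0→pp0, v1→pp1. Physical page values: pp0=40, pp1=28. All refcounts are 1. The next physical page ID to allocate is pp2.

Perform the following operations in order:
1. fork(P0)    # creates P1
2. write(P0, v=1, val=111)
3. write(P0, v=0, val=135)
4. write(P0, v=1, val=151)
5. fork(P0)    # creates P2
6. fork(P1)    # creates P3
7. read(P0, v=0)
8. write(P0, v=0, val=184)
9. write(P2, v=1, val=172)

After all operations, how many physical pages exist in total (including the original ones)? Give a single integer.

Op 1: fork(P0) -> P1. 2 ppages; refcounts: pp0:2 pp1:2
Op 2: write(P0, v1, 111). refcount(pp1)=2>1 -> COPY to pp2. 3 ppages; refcounts: pp0:2 pp1:1 pp2:1
Op 3: write(P0, v0, 135). refcount(pp0)=2>1 -> COPY to pp3. 4 ppages; refcounts: pp0:1 pp1:1 pp2:1 pp3:1
Op 4: write(P0, v1, 151). refcount(pp2)=1 -> write in place. 4 ppages; refcounts: pp0:1 pp1:1 pp2:1 pp3:1
Op 5: fork(P0) -> P2. 4 ppages; refcounts: pp0:1 pp1:1 pp2:2 pp3:2
Op 6: fork(P1) -> P3. 4 ppages; refcounts: pp0:2 pp1:2 pp2:2 pp3:2
Op 7: read(P0, v0) -> 135. No state change.
Op 8: write(P0, v0, 184). refcount(pp3)=2>1 -> COPY to pp4. 5 ppages; refcounts: pp0:2 pp1:2 pp2:2 pp3:1 pp4:1
Op 9: write(P2, v1, 172). refcount(pp2)=2>1 -> COPY to pp5. 6 ppages; refcounts: pp0:2 pp1:2 pp2:1 pp3:1 pp4:1 pp5:1

Answer: 6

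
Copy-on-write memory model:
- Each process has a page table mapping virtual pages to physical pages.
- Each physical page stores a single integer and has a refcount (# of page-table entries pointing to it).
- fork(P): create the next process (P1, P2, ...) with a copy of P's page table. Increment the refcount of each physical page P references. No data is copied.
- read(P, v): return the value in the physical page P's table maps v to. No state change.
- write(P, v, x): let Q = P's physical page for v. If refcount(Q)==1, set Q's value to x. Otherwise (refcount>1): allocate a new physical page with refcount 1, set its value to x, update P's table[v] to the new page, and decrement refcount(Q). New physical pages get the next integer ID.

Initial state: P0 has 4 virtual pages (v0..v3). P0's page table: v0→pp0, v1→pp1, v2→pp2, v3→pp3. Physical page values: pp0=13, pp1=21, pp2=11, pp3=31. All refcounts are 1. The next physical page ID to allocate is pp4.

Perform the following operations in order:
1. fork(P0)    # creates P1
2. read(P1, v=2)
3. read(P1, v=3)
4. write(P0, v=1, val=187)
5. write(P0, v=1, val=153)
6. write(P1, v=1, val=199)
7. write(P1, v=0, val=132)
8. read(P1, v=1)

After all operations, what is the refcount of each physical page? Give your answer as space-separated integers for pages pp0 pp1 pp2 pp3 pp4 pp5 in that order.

Op 1: fork(P0) -> P1. 4 ppages; refcounts: pp0:2 pp1:2 pp2:2 pp3:2
Op 2: read(P1, v2) -> 11. No state change.
Op 3: read(P1, v3) -> 31. No state change.
Op 4: write(P0, v1, 187). refcount(pp1)=2>1 -> COPY to pp4. 5 ppages; refcounts: pp0:2 pp1:1 pp2:2 pp3:2 pp4:1
Op 5: write(P0, v1, 153). refcount(pp4)=1 -> write in place. 5 ppages; refcounts: pp0:2 pp1:1 pp2:2 pp3:2 pp4:1
Op 6: write(P1, v1, 199). refcount(pp1)=1 -> write in place. 5 ppages; refcounts: pp0:2 pp1:1 pp2:2 pp3:2 pp4:1
Op 7: write(P1, v0, 132). refcount(pp0)=2>1 -> COPY to pp5. 6 ppages; refcounts: pp0:1 pp1:1 pp2:2 pp3:2 pp4:1 pp5:1
Op 8: read(P1, v1) -> 199. No state change.

Answer: 1 1 2 2 1 1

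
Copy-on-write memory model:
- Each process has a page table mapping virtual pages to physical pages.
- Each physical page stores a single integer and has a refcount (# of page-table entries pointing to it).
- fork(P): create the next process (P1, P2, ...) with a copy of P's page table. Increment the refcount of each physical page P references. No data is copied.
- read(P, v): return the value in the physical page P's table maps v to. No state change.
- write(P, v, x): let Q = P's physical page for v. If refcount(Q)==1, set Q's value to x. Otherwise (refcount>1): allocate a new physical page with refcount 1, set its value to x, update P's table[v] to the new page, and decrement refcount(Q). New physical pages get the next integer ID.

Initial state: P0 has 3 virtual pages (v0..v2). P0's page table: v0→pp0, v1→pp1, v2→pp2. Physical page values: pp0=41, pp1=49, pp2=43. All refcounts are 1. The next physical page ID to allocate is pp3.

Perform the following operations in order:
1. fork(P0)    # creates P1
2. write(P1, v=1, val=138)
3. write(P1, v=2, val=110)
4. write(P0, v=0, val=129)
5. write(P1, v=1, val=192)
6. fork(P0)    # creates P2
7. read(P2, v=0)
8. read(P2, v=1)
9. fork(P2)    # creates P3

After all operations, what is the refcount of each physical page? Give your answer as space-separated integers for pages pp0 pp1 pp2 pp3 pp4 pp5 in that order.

Op 1: fork(P0) -> P1. 3 ppages; refcounts: pp0:2 pp1:2 pp2:2
Op 2: write(P1, v1, 138). refcount(pp1)=2>1 -> COPY to pp3. 4 ppages; refcounts: pp0:2 pp1:1 pp2:2 pp3:1
Op 3: write(P1, v2, 110). refcount(pp2)=2>1 -> COPY to pp4. 5 ppages; refcounts: pp0:2 pp1:1 pp2:1 pp3:1 pp4:1
Op 4: write(P0, v0, 129). refcount(pp0)=2>1 -> COPY to pp5. 6 ppages; refcounts: pp0:1 pp1:1 pp2:1 pp3:1 pp4:1 pp5:1
Op 5: write(P1, v1, 192). refcount(pp3)=1 -> write in place. 6 ppages; refcounts: pp0:1 pp1:1 pp2:1 pp3:1 pp4:1 pp5:1
Op 6: fork(P0) -> P2. 6 ppages; refcounts: pp0:1 pp1:2 pp2:2 pp3:1 pp4:1 pp5:2
Op 7: read(P2, v0) -> 129. No state change.
Op 8: read(P2, v1) -> 49. No state change.
Op 9: fork(P2) -> P3. 6 ppages; refcounts: pp0:1 pp1:3 pp2:3 pp3:1 pp4:1 pp5:3

Answer: 1 3 3 1 1 3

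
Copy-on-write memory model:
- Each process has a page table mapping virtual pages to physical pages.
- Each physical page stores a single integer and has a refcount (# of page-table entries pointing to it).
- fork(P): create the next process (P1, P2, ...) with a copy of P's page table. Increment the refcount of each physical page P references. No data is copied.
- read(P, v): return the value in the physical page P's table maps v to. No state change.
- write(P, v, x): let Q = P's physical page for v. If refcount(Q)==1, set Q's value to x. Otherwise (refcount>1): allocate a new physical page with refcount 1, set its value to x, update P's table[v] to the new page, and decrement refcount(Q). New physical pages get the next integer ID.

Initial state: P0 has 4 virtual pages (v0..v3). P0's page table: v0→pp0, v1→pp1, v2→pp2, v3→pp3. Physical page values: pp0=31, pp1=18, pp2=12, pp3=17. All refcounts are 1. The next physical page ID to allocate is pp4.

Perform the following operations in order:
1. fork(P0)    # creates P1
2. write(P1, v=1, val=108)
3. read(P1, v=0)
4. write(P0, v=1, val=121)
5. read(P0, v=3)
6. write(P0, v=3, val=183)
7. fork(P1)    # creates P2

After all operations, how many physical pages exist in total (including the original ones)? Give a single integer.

Op 1: fork(P0) -> P1. 4 ppages; refcounts: pp0:2 pp1:2 pp2:2 pp3:2
Op 2: write(P1, v1, 108). refcount(pp1)=2>1 -> COPY to pp4. 5 ppages; refcounts: pp0:2 pp1:1 pp2:2 pp3:2 pp4:1
Op 3: read(P1, v0) -> 31. No state change.
Op 4: write(P0, v1, 121). refcount(pp1)=1 -> write in place. 5 ppages; refcounts: pp0:2 pp1:1 pp2:2 pp3:2 pp4:1
Op 5: read(P0, v3) -> 17. No state change.
Op 6: write(P0, v3, 183). refcount(pp3)=2>1 -> COPY to pp5. 6 ppages; refcounts: pp0:2 pp1:1 pp2:2 pp3:1 pp4:1 pp5:1
Op 7: fork(P1) -> P2. 6 ppages; refcounts: pp0:3 pp1:1 pp2:3 pp3:2 pp4:2 pp5:1

Answer: 6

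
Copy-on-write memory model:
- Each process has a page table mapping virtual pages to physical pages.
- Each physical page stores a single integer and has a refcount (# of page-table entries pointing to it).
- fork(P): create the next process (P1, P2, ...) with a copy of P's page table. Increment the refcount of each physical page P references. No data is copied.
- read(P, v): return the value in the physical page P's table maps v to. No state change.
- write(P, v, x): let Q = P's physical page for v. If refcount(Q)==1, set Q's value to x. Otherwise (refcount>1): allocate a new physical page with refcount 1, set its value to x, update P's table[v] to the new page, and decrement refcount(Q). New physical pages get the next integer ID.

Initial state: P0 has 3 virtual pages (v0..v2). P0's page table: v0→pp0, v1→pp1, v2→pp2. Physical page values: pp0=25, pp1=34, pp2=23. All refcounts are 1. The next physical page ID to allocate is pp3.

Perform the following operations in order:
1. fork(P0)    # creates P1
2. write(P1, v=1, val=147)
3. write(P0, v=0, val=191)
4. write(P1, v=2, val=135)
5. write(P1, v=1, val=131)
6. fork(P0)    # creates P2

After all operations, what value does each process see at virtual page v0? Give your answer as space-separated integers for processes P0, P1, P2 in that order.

Answer: 191 25 191

Derivation:
Op 1: fork(P0) -> P1. 3 ppages; refcounts: pp0:2 pp1:2 pp2:2
Op 2: write(P1, v1, 147). refcount(pp1)=2>1 -> COPY to pp3. 4 ppages; refcounts: pp0:2 pp1:1 pp2:2 pp3:1
Op 3: write(P0, v0, 191). refcount(pp0)=2>1 -> COPY to pp4. 5 ppages; refcounts: pp0:1 pp1:1 pp2:2 pp3:1 pp4:1
Op 4: write(P1, v2, 135). refcount(pp2)=2>1 -> COPY to pp5. 6 ppages; refcounts: pp0:1 pp1:1 pp2:1 pp3:1 pp4:1 pp5:1
Op 5: write(P1, v1, 131). refcount(pp3)=1 -> write in place. 6 ppages; refcounts: pp0:1 pp1:1 pp2:1 pp3:1 pp4:1 pp5:1
Op 6: fork(P0) -> P2. 6 ppages; refcounts: pp0:1 pp1:2 pp2:2 pp3:1 pp4:2 pp5:1
P0: v0 -> pp4 = 191
P1: v0 -> pp0 = 25
P2: v0 -> pp4 = 191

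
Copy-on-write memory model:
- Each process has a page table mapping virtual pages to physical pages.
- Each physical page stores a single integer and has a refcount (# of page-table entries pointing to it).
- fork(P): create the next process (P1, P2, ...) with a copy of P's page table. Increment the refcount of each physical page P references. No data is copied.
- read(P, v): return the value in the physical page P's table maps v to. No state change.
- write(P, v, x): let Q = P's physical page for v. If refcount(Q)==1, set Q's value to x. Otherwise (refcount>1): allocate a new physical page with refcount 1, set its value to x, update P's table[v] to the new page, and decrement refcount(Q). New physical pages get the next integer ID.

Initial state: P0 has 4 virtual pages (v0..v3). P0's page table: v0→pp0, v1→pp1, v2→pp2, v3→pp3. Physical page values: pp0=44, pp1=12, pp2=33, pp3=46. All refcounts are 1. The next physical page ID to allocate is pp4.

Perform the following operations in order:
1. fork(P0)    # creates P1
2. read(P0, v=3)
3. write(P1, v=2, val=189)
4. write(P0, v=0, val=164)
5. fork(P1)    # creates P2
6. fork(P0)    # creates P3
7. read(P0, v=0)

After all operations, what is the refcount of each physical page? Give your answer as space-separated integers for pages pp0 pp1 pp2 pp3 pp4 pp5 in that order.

Answer: 2 4 2 4 2 2

Derivation:
Op 1: fork(P0) -> P1. 4 ppages; refcounts: pp0:2 pp1:2 pp2:2 pp3:2
Op 2: read(P0, v3) -> 46. No state change.
Op 3: write(P1, v2, 189). refcount(pp2)=2>1 -> COPY to pp4. 5 ppages; refcounts: pp0:2 pp1:2 pp2:1 pp3:2 pp4:1
Op 4: write(P0, v0, 164). refcount(pp0)=2>1 -> COPY to pp5. 6 ppages; refcounts: pp0:1 pp1:2 pp2:1 pp3:2 pp4:1 pp5:1
Op 5: fork(P1) -> P2. 6 ppages; refcounts: pp0:2 pp1:3 pp2:1 pp3:3 pp4:2 pp5:1
Op 6: fork(P0) -> P3. 6 ppages; refcounts: pp0:2 pp1:4 pp2:2 pp3:4 pp4:2 pp5:2
Op 7: read(P0, v0) -> 164. No state change.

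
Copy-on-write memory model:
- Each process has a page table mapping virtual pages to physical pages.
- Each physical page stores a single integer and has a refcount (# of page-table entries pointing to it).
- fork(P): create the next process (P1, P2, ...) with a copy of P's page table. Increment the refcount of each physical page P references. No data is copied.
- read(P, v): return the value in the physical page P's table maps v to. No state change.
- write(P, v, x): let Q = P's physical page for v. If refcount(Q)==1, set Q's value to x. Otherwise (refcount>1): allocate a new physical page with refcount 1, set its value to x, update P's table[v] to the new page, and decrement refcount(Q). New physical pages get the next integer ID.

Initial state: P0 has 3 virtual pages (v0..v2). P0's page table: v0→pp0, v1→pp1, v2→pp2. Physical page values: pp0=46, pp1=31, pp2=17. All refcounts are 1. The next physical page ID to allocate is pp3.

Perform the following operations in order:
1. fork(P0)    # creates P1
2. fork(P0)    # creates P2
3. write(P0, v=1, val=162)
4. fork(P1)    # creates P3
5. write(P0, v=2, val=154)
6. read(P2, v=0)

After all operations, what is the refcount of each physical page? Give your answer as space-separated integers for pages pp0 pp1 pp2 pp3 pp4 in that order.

Answer: 4 3 3 1 1

Derivation:
Op 1: fork(P0) -> P1. 3 ppages; refcounts: pp0:2 pp1:2 pp2:2
Op 2: fork(P0) -> P2. 3 ppages; refcounts: pp0:3 pp1:3 pp2:3
Op 3: write(P0, v1, 162). refcount(pp1)=3>1 -> COPY to pp3. 4 ppages; refcounts: pp0:3 pp1:2 pp2:3 pp3:1
Op 4: fork(P1) -> P3. 4 ppages; refcounts: pp0:4 pp1:3 pp2:4 pp3:1
Op 5: write(P0, v2, 154). refcount(pp2)=4>1 -> COPY to pp4. 5 ppages; refcounts: pp0:4 pp1:3 pp2:3 pp3:1 pp4:1
Op 6: read(P2, v0) -> 46. No state change.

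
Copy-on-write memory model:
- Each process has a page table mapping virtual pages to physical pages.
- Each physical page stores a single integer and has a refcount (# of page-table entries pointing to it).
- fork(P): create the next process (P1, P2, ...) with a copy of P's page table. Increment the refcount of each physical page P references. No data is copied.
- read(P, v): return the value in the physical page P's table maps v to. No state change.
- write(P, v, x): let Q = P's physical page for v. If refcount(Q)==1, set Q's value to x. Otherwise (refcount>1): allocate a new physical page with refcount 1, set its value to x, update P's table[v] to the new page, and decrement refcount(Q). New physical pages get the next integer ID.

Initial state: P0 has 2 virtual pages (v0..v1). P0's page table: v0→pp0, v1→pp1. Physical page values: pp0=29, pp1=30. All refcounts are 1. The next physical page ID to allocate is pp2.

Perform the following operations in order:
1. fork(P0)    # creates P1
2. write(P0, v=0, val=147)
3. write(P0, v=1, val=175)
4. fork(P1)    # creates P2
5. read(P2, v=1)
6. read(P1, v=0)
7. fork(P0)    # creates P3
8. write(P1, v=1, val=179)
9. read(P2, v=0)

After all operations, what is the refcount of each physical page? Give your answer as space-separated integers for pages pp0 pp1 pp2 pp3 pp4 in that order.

Op 1: fork(P0) -> P1. 2 ppages; refcounts: pp0:2 pp1:2
Op 2: write(P0, v0, 147). refcount(pp0)=2>1 -> COPY to pp2. 3 ppages; refcounts: pp0:1 pp1:2 pp2:1
Op 3: write(P0, v1, 175). refcount(pp1)=2>1 -> COPY to pp3. 4 ppages; refcounts: pp0:1 pp1:1 pp2:1 pp3:1
Op 4: fork(P1) -> P2. 4 ppages; refcounts: pp0:2 pp1:2 pp2:1 pp3:1
Op 5: read(P2, v1) -> 30. No state change.
Op 6: read(P1, v0) -> 29. No state change.
Op 7: fork(P0) -> P3. 4 ppages; refcounts: pp0:2 pp1:2 pp2:2 pp3:2
Op 8: write(P1, v1, 179). refcount(pp1)=2>1 -> COPY to pp4. 5 ppages; refcounts: pp0:2 pp1:1 pp2:2 pp3:2 pp4:1
Op 9: read(P2, v0) -> 29. No state change.

Answer: 2 1 2 2 1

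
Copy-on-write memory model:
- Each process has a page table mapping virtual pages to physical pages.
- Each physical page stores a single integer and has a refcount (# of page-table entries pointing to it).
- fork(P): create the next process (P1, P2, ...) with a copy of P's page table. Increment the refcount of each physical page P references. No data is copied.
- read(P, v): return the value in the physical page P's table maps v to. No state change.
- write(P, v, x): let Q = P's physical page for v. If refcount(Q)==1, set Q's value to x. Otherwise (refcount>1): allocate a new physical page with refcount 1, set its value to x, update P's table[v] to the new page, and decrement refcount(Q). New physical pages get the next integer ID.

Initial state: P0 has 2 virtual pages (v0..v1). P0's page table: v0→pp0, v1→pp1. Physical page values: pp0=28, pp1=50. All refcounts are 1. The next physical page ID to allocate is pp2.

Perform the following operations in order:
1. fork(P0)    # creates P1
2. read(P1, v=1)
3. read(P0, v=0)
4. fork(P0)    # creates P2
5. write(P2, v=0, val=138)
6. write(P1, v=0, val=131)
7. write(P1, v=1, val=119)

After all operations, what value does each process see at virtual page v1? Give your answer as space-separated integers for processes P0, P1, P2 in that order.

Answer: 50 119 50

Derivation:
Op 1: fork(P0) -> P1. 2 ppages; refcounts: pp0:2 pp1:2
Op 2: read(P1, v1) -> 50. No state change.
Op 3: read(P0, v0) -> 28. No state change.
Op 4: fork(P0) -> P2. 2 ppages; refcounts: pp0:3 pp1:3
Op 5: write(P2, v0, 138). refcount(pp0)=3>1 -> COPY to pp2. 3 ppages; refcounts: pp0:2 pp1:3 pp2:1
Op 6: write(P1, v0, 131). refcount(pp0)=2>1 -> COPY to pp3. 4 ppages; refcounts: pp0:1 pp1:3 pp2:1 pp3:1
Op 7: write(P1, v1, 119). refcount(pp1)=3>1 -> COPY to pp4. 5 ppages; refcounts: pp0:1 pp1:2 pp2:1 pp3:1 pp4:1
P0: v1 -> pp1 = 50
P1: v1 -> pp4 = 119
P2: v1 -> pp1 = 50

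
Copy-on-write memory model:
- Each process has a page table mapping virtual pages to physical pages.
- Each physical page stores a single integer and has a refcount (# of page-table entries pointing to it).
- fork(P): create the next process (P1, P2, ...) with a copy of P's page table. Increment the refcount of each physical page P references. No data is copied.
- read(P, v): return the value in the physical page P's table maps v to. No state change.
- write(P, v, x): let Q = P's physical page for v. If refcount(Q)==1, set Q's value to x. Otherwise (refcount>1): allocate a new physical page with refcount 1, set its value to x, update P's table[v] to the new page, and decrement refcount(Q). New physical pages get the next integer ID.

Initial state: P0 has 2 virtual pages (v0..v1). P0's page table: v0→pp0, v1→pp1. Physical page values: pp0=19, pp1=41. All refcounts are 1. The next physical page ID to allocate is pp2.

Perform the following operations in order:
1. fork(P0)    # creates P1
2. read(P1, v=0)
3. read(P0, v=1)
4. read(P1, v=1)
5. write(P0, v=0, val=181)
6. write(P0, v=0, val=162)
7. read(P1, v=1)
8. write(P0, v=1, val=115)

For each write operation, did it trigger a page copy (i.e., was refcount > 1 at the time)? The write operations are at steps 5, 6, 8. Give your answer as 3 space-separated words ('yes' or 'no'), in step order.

Op 1: fork(P0) -> P1. 2 ppages; refcounts: pp0:2 pp1:2
Op 2: read(P1, v0) -> 19. No state change.
Op 3: read(P0, v1) -> 41. No state change.
Op 4: read(P1, v1) -> 41. No state change.
Op 5: write(P0, v0, 181). refcount(pp0)=2>1 -> COPY to pp2. 3 ppages; refcounts: pp0:1 pp1:2 pp2:1
Op 6: write(P0, v0, 162). refcount(pp2)=1 -> write in place. 3 ppages; refcounts: pp0:1 pp1:2 pp2:1
Op 7: read(P1, v1) -> 41. No state change.
Op 8: write(P0, v1, 115). refcount(pp1)=2>1 -> COPY to pp3. 4 ppages; refcounts: pp0:1 pp1:1 pp2:1 pp3:1

yes no yes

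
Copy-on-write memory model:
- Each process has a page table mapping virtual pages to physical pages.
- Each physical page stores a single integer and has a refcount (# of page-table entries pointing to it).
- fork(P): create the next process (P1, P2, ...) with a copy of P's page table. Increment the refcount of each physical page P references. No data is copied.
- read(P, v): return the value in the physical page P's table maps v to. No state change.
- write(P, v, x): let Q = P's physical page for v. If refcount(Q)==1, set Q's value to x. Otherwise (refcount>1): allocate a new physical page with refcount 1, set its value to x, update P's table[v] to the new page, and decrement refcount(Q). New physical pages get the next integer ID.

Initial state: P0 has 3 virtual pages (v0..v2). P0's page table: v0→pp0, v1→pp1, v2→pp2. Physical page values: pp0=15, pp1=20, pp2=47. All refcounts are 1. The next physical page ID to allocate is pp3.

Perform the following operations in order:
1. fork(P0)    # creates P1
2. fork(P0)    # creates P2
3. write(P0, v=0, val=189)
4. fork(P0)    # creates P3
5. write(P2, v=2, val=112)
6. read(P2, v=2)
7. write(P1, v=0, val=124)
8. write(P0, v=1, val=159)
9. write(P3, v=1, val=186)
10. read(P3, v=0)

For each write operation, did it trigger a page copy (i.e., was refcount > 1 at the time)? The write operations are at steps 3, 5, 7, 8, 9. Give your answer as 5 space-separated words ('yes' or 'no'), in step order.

Op 1: fork(P0) -> P1. 3 ppages; refcounts: pp0:2 pp1:2 pp2:2
Op 2: fork(P0) -> P2. 3 ppages; refcounts: pp0:3 pp1:3 pp2:3
Op 3: write(P0, v0, 189). refcount(pp0)=3>1 -> COPY to pp3. 4 ppages; refcounts: pp0:2 pp1:3 pp2:3 pp3:1
Op 4: fork(P0) -> P3. 4 ppages; refcounts: pp0:2 pp1:4 pp2:4 pp3:2
Op 5: write(P2, v2, 112). refcount(pp2)=4>1 -> COPY to pp4. 5 ppages; refcounts: pp0:2 pp1:4 pp2:3 pp3:2 pp4:1
Op 6: read(P2, v2) -> 112. No state change.
Op 7: write(P1, v0, 124). refcount(pp0)=2>1 -> COPY to pp5. 6 ppages; refcounts: pp0:1 pp1:4 pp2:3 pp3:2 pp4:1 pp5:1
Op 8: write(P0, v1, 159). refcount(pp1)=4>1 -> COPY to pp6. 7 ppages; refcounts: pp0:1 pp1:3 pp2:3 pp3:2 pp4:1 pp5:1 pp6:1
Op 9: write(P3, v1, 186). refcount(pp1)=3>1 -> COPY to pp7. 8 ppages; refcounts: pp0:1 pp1:2 pp2:3 pp3:2 pp4:1 pp5:1 pp6:1 pp7:1
Op 10: read(P3, v0) -> 189. No state change.

yes yes yes yes yes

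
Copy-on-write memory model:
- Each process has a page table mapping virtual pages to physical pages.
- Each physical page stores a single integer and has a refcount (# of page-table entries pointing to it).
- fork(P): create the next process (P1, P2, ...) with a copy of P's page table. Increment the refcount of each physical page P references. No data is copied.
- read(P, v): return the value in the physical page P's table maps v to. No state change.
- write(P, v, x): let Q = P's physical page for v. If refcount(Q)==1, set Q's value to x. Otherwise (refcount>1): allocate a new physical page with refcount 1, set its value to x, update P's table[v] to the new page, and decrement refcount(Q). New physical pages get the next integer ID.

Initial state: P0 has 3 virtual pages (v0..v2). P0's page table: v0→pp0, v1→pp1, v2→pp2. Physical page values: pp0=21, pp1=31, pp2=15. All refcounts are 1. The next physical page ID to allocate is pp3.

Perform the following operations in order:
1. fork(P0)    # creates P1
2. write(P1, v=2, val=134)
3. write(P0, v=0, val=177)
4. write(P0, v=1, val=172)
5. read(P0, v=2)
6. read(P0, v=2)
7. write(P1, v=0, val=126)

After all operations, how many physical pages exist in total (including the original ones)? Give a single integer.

Op 1: fork(P0) -> P1. 3 ppages; refcounts: pp0:2 pp1:2 pp2:2
Op 2: write(P1, v2, 134). refcount(pp2)=2>1 -> COPY to pp3. 4 ppages; refcounts: pp0:2 pp1:2 pp2:1 pp3:1
Op 3: write(P0, v0, 177). refcount(pp0)=2>1 -> COPY to pp4. 5 ppages; refcounts: pp0:1 pp1:2 pp2:1 pp3:1 pp4:1
Op 4: write(P0, v1, 172). refcount(pp1)=2>1 -> COPY to pp5. 6 ppages; refcounts: pp0:1 pp1:1 pp2:1 pp3:1 pp4:1 pp5:1
Op 5: read(P0, v2) -> 15. No state change.
Op 6: read(P0, v2) -> 15. No state change.
Op 7: write(P1, v0, 126). refcount(pp0)=1 -> write in place. 6 ppages; refcounts: pp0:1 pp1:1 pp2:1 pp3:1 pp4:1 pp5:1

Answer: 6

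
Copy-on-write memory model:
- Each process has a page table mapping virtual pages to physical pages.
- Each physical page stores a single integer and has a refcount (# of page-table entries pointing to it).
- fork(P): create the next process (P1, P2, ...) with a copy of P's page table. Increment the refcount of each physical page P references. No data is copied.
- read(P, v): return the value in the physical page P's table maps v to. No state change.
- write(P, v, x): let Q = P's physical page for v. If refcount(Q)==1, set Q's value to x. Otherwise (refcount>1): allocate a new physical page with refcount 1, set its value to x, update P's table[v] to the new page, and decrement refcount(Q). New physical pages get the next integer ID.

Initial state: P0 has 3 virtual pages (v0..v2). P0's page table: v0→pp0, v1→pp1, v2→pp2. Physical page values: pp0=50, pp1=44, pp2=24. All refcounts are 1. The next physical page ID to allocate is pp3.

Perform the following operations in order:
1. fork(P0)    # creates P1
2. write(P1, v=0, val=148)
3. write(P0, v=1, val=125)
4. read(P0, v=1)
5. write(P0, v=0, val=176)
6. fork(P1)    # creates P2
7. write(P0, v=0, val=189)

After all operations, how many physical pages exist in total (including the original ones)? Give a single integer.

Op 1: fork(P0) -> P1. 3 ppages; refcounts: pp0:2 pp1:2 pp2:2
Op 2: write(P1, v0, 148). refcount(pp0)=2>1 -> COPY to pp3. 4 ppages; refcounts: pp0:1 pp1:2 pp2:2 pp3:1
Op 3: write(P0, v1, 125). refcount(pp1)=2>1 -> COPY to pp4. 5 ppages; refcounts: pp0:1 pp1:1 pp2:2 pp3:1 pp4:1
Op 4: read(P0, v1) -> 125. No state change.
Op 5: write(P0, v0, 176). refcount(pp0)=1 -> write in place. 5 ppages; refcounts: pp0:1 pp1:1 pp2:2 pp3:1 pp4:1
Op 6: fork(P1) -> P2. 5 ppages; refcounts: pp0:1 pp1:2 pp2:3 pp3:2 pp4:1
Op 7: write(P0, v0, 189). refcount(pp0)=1 -> write in place. 5 ppages; refcounts: pp0:1 pp1:2 pp2:3 pp3:2 pp4:1

Answer: 5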